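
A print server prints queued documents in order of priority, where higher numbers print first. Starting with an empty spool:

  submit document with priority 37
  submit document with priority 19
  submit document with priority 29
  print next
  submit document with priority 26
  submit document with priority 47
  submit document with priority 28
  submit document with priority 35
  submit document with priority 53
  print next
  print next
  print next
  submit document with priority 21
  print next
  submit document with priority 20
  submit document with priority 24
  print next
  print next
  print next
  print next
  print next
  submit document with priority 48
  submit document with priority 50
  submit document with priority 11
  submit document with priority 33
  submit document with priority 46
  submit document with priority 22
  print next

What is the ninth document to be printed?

insert 37 → {37}
insert 19 → {37, 19}
insert 29 → {37, 29, 19}
print next → 37; now {29, 19}
insert 26 → {29, 26, 19}
insert 47 → {47, 29, 26, 19}
insert 28 → {47, 29, 28, 26, 19}
insert 35 → {47, 35, 29, 28, 26, 19}
insert 53 → {53, 47, 35, 29, 28, 26, 19}
print next → 53; now {47, 35, 29, 28, 26, 19}
print next → 47; now {35, 29, 28, 26, 19}
print next → 35; now {29, 28, 26, 19}
insert 21 → {29, 28, 26, 21, 19}
print next → 29; now {28, 26, 21, 19}
insert 20 → {28, 26, 21, 20, 19}
insert 24 → {28, 26, 24, 21, 20, 19}
print next → 28; now {26, 24, 21, 20, 19}
print next → 26; now {24, 21, 20, 19}
print next → 24; now {21, 20, 19}
print next → 21; now {20, 19}
print next → 20; now {19}
insert 48 → {48, 19}
insert 50 → {50, 48, 19}
insert 11 → {50, 48, 19, 11}
insert 33 → {50, 48, 33, 19, 11}
insert 46 → {50, 48, 46, 33, 19, 11}
insert 22 → {50, 48, 46, 33, 22, 19, 11}
print next → 50; now {48, 46, 33, 22, 19, 11}

21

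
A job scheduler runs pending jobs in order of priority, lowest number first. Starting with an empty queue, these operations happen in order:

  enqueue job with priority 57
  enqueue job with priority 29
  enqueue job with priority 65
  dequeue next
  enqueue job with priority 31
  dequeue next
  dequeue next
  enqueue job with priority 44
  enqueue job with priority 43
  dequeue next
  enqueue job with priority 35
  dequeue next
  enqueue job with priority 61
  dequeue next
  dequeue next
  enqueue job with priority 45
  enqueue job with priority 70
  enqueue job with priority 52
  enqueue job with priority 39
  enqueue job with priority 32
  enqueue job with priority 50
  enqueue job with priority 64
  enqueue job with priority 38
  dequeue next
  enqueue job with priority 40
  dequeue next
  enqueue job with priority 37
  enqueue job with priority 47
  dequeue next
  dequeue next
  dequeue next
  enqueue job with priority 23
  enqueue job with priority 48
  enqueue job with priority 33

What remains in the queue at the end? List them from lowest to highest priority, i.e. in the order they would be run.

insert 57 → {57}
insert 29 → {29, 57}
insert 65 → {29, 57, 65}
dequeue next → 29; now {57, 65}
insert 31 → {31, 57, 65}
dequeue next → 31; now {57, 65}
dequeue next → 57; now {65}
insert 44 → {44, 65}
insert 43 → {43, 44, 65}
dequeue next → 43; now {44, 65}
insert 35 → {35, 44, 65}
dequeue next → 35; now {44, 65}
insert 61 → {44, 61, 65}
dequeue next → 44; now {61, 65}
dequeue next → 61; now {65}
insert 45 → {45, 65}
insert 70 → {45, 65, 70}
insert 52 → {45, 52, 65, 70}
insert 39 → {39, 45, 52, 65, 70}
insert 32 → {32, 39, 45, 52, 65, 70}
insert 50 → {32, 39, 45, 50, 52, 65, 70}
insert 64 → {32, 39, 45, 50, 52, 64, 65, 70}
insert 38 → {32, 38, 39, 45, 50, 52, 64, 65, 70}
dequeue next → 32; now {38, 39, 45, 50, 52, 64, 65, 70}
insert 40 → {38, 39, 40, 45, 50, 52, 64, 65, 70}
dequeue next → 38; now {39, 40, 45, 50, 52, 64, 65, 70}
insert 37 → {37, 39, 40, 45, 50, 52, 64, 65, 70}
insert 47 → {37, 39, 40, 45, 47, 50, 52, 64, 65, 70}
dequeue next → 37; now {39, 40, 45, 47, 50, 52, 64, 65, 70}
dequeue next → 39; now {40, 45, 47, 50, 52, 64, 65, 70}
dequeue next → 40; now {45, 47, 50, 52, 64, 65, 70}
insert 23 → {23, 45, 47, 50, 52, 64, 65, 70}
insert 48 → {23, 45, 47, 48, 50, 52, 64, 65, 70}
insert 33 → {23, 33, 45, 47, 48, 50, 52, 64, 65, 70}

23 → 33 → 45 → 47 → 48 → 50 → 52 → 64 → 65 → 70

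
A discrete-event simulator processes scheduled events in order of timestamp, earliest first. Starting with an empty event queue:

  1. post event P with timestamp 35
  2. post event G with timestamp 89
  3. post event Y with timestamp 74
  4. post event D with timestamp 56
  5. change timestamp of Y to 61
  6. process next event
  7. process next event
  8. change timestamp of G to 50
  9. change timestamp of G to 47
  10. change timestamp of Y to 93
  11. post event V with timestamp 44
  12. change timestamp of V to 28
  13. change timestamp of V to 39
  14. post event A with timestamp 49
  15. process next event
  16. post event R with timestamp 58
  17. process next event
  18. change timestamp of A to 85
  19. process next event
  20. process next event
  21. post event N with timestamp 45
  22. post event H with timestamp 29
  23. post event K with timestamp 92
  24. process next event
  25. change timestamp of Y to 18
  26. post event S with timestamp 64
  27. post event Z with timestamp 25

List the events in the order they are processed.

add P (timestamp 35) → {P:35}
add G (timestamp 89) → {P:35, G:89}
add Y (timestamp 74) → {P:35, Y:74, G:89}
add D (timestamp 56) → {P:35, D:56, Y:74, G:89}
update Y to timestamp 61 → {P:35, D:56, Y:61, G:89}
process next event → P; now {D:56, Y:61, G:89}
process next event → D; now {Y:61, G:89}
update G to timestamp 50 → {G:50, Y:61}
update G to timestamp 47 → {G:47, Y:61}
update Y to timestamp 93 → {G:47, Y:93}
add V (timestamp 44) → {V:44, G:47, Y:93}
update V to timestamp 28 → {V:28, G:47, Y:93}
update V to timestamp 39 → {V:39, G:47, Y:93}
add A (timestamp 49) → {V:39, G:47, A:49, Y:93}
process next event → V; now {G:47, A:49, Y:93}
add R (timestamp 58) → {G:47, A:49, R:58, Y:93}
process next event → G; now {A:49, R:58, Y:93}
update A to timestamp 85 → {R:58, A:85, Y:93}
process next event → R; now {A:85, Y:93}
process next event → A; now {Y:93}
add N (timestamp 45) → {N:45, Y:93}
add H (timestamp 29) → {H:29, N:45, Y:93}
add K (timestamp 92) → {H:29, N:45, K:92, Y:93}
process next event → H; now {N:45, K:92, Y:93}
update Y to timestamp 18 → {Y:18, N:45, K:92}
add S (timestamp 64) → {Y:18, N:45, S:64, K:92}
add Z (timestamp 25) → {Y:18, Z:25, N:45, S:64, K:92}

[P, D, V, G, R, A, H]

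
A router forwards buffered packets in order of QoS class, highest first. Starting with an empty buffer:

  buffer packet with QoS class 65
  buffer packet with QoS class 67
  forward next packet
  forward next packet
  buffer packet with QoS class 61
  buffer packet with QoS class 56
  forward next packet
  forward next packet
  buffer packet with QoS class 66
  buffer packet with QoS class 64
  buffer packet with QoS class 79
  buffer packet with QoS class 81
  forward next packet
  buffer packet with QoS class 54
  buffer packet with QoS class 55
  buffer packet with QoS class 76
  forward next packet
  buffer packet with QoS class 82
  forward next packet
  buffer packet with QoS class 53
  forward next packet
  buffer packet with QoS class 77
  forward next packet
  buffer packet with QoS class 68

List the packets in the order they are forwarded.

67, 65, 61, 56, 81, 79, 82, 76, 77

insert 65 → {65}
insert 67 → {67, 65}
forward next packet → 67; now {65}
forward next packet → 65; now {}
insert 61 → {61}
insert 56 → {61, 56}
forward next packet → 61; now {56}
forward next packet → 56; now {}
insert 66 → {66}
insert 64 → {66, 64}
insert 79 → {79, 66, 64}
insert 81 → {81, 79, 66, 64}
forward next packet → 81; now {79, 66, 64}
insert 54 → {79, 66, 64, 54}
insert 55 → {79, 66, 64, 55, 54}
insert 76 → {79, 76, 66, 64, 55, 54}
forward next packet → 79; now {76, 66, 64, 55, 54}
insert 82 → {82, 76, 66, 64, 55, 54}
forward next packet → 82; now {76, 66, 64, 55, 54}
insert 53 → {76, 66, 64, 55, 54, 53}
forward next packet → 76; now {66, 64, 55, 54, 53}
insert 77 → {77, 66, 64, 55, 54, 53}
forward next packet → 77; now {66, 64, 55, 54, 53}
insert 68 → {68, 66, 64, 55, 54, 53}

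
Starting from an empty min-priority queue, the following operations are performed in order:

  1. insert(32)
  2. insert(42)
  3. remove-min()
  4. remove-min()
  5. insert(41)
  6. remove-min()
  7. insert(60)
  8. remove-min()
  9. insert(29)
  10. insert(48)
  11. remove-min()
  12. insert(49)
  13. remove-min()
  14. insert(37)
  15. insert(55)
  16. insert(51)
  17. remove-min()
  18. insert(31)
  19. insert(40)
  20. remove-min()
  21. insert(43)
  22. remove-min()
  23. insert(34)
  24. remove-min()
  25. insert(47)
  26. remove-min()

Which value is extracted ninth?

insert 32 → {32}
insert 42 → {32, 42}
remove-min → 32; now {42}
remove-min → 42; now {}
insert 41 → {41}
remove-min → 41; now {}
insert 60 → {60}
remove-min → 60; now {}
insert 29 → {29}
insert 48 → {29, 48}
remove-min → 29; now {48}
insert 49 → {48, 49}
remove-min → 48; now {49}
insert 37 → {37, 49}
insert 55 → {37, 49, 55}
insert 51 → {37, 49, 51, 55}
remove-min → 37; now {49, 51, 55}
insert 31 → {31, 49, 51, 55}
insert 40 → {31, 40, 49, 51, 55}
remove-min → 31; now {40, 49, 51, 55}
insert 43 → {40, 43, 49, 51, 55}
remove-min → 40; now {43, 49, 51, 55}
insert 34 → {34, 43, 49, 51, 55}
remove-min → 34; now {43, 49, 51, 55}
insert 47 → {43, 47, 49, 51, 55}
remove-min → 43; now {47, 49, 51, 55}

40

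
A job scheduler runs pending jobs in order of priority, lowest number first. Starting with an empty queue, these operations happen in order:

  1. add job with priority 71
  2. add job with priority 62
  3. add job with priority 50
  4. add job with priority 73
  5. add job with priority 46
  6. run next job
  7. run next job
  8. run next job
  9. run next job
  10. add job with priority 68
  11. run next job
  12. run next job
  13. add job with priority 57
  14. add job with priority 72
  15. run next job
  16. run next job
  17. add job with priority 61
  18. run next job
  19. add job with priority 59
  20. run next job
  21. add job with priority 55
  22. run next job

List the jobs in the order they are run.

insert 71 → {71}
insert 62 → {62, 71}
insert 50 → {50, 62, 71}
insert 73 → {50, 62, 71, 73}
insert 46 → {46, 50, 62, 71, 73}
run next job → 46; now {50, 62, 71, 73}
run next job → 50; now {62, 71, 73}
run next job → 62; now {71, 73}
run next job → 71; now {73}
insert 68 → {68, 73}
run next job → 68; now {73}
run next job → 73; now {}
insert 57 → {57}
insert 72 → {57, 72}
run next job → 57; now {72}
run next job → 72; now {}
insert 61 → {61}
run next job → 61; now {}
insert 59 → {59}
run next job → 59; now {}
insert 55 → {55}
run next job → 55; now {}

46 → 50 → 62 → 71 → 68 → 73 → 57 → 72 → 61 → 59 → 55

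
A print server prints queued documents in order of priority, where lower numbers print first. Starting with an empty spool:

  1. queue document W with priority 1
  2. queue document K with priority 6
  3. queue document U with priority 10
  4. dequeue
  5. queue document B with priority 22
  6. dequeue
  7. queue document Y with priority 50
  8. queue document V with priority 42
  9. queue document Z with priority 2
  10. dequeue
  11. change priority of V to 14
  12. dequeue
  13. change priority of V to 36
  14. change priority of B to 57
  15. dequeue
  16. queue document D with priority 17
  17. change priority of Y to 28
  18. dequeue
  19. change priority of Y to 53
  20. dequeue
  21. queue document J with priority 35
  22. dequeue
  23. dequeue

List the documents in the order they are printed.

add W (priority 1) → {W:1}
add K (priority 6) → {W:1, K:6}
add U (priority 10) → {W:1, K:6, U:10}
dequeue → W; now {K:6, U:10}
add B (priority 22) → {K:6, U:10, B:22}
dequeue → K; now {U:10, B:22}
add Y (priority 50) → {U:10, B:22, Y:50}
add V (priority 42) → {U:10, B:22, V:42, Y:50}
add Z (priority 2) → {Z:2, U:10, B:22, V:42, Y:50}
dequeue → Z; now {U:10, B:22, V:42, Y:50}
update V to priority 14 → {U:10, V:14, B:22, Y:50}
dequeue → U; now {V:14, B:22, Y:50}
update V to priority 36 → {B:22, V:36, Y:50}
update B to priority 57 → {V:36, Y:50, B:57}
dequeue → V; now {Y:50, B:57}
add D (priority 17) → {D:17, Y:50, B:57}
update Y to priority 28 → {D:17, Y:28, B:57}
dequeue → D; now {Y:28, B:57}
update Y to priority 53 → {Y:53, B:57}
dequeue → Y; now {B:57}
add J (priority 35) → {J:35, B:57}
dequeue → J; now {B:57}
dequeue → B; now {}

[W, K, Z, U, V, D, Y, J, B]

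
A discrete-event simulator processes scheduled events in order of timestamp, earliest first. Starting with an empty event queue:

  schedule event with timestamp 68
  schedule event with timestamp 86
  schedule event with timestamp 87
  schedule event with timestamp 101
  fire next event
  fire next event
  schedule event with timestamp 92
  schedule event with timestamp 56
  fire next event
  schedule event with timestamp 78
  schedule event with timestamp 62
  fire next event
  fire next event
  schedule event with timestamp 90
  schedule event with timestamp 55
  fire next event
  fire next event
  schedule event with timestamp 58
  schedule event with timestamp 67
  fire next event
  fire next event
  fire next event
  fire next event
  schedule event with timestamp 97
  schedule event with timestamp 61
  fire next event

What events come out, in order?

[68, 86, 56, 62, 78, 55, 87, 58, 67, 90, 92, 61]

insert 68 → {68}
insert 86 → {68, 86}
insert 87 → {68, 86, 87}
insert 101 → {68, 86, 87, 101}
fire next event → 68; now {86, 87, 101}
fire next event → 86; now {87, 101}
insert 92 → {87, 92, 101}
insert 56 → {56, 87, 92, 101}
fire next event → 56; now {87, 92, 101}
insert 78 → {78, 87, 92, 101}
insert 62 → {62, 78, 87, 92, 101}
fire next event → 62; now {78, 87, 92, 101}
fire next event → 78; now {87, 92, 101}
insert 90 → {87, 90, 92, 101}
insert 55 → {55, 87, 90, 92, 101}
fire next event → 55; now {87, 90, 92, 101}
fire next event → 87; now {90, 92, 101}
insert 58 → {58, 90, 92, 101}
insert 67 → {58, 67, 90, 92, 101}
fire next event → 58; now {67, 90, 92, 101}
fire next event → 67; now {90, 92, 101}
fire next event → 90; now {92, 101}
fire next event → 92; now {101}
insert 97 → {97, 101}
insert 61 → {61, 97, 101}
fire next event → 61; now {97, 101}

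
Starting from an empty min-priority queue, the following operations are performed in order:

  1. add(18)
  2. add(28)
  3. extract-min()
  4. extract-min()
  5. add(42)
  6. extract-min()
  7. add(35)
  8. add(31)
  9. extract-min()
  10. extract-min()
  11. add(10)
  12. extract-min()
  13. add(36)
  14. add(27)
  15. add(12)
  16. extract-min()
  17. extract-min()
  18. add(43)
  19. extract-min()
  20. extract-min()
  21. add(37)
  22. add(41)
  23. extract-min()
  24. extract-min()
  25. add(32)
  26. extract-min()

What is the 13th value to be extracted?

32

insert 18 → {18}
insert 28 → {18, 28}
extract-min → 18; now {28}
extract-min → 28; now {}
insert 42 → {42}
extract-min → 42; now {}
insert 35 → {35}
insert 31 → {31, 35}
extract-min → 31; now {35}
extract-min → 35; now {}
insert 10 → {10}
extract-min → 10; now {}
insert 36 → {36}
insert 27 → {27, 36}
insert 12 → {12, 27, 36}
extract-min → 12; now {27, 36}
extract-min → 27; now {36}
insert 43 → {36, 43}
extract-min → 36; now {43}
extract-min → 43; now {}
insert 37 → {37}
insert 41 → {37, 41}
extract-min → 37; now {41}
extract-min → 41; now {}
insert 32 → {32}
extract-min → 32; now {}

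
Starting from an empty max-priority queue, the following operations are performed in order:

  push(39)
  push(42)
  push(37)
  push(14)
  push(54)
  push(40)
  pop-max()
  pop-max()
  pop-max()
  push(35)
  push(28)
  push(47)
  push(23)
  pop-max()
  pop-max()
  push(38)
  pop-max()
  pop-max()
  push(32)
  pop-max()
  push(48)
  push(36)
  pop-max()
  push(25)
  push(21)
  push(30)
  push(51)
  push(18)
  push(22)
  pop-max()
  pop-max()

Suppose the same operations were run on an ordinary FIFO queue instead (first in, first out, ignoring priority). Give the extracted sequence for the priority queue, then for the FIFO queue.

priority queue: 54 → 42 → 40 → 47 → 39 → 38 → 37 → 35 → 48 → 51 → 36; FIFO queue: 39, 42, 37, 14, 54, 40, 35, 28, 47, 23, 38

insert 39 → {39}
insert 42 → {42, 39}
insert 37 → {42, 39, 37}
insert 14 → {42, 39, 37, 14}
insert 54 → {54, 42, 39, 37, 14}
insert 40 → {54, 42, 40, 39, 37, 14}
pop-max → 54; now {42, 40, 39, 37, 14}
pop-max → 42; now {40, 39, 37, 14}
pop-max → 40; now {39, 37, 14}
insert 35 → {39, 37, 35, 14}
insert 28 → {39, 37, 35, 28, 14}
insert 47 → {47, 39, 37, 35, 28, 14}
insert 23 → {47, 39, 37, 35, 28, 23, 14}
pop-max → 47; now {39, 37, 35, 28, 23, 14}
pop-max → 39; now {37, 35, 28, 23, 14}
insert 38 → {38, 37, 35, 28, 23, 14}
pop-max → 38; now {37, 35, 28, 23, 14}
pop-max → 37; now {35, 28, 23, 14}
insert 32 → {35, 32, 28, 23, 14}
pop-max → 35; now {32, 28, 23, 14}
insert 48 → {48, 32, 28, 23, 14}
insert 36 → {48, 36, 32, 28, 23, 14}
pop-max → 48; now {36, 32, 28, 23, 14}
insert 25 → {36, 32, 28, 25, 23, 14}
insert 21 → {36, 32, 28, 25, 23, 21, 14}
insert 30 → {36, 32, 30, 28, 25, 23, 21, 14}
insert 51 → {51, 36, 32, 30, 28, 25, 23, 21, 14}
insert 18 → {51, 36, 32, 30, 28, 25, 23, 21, 18, 14}
insert 22 → {51, 36, 32, 30, 28, 25, 23, 22, 21, 18, 14}
pop-max → 51; now {36, 32, 30, 28, 25, 23, 22, 21, 18, 14}
pop-max → 36; now {32, 30, 28, 25, 23, 22, 21, 18, 14}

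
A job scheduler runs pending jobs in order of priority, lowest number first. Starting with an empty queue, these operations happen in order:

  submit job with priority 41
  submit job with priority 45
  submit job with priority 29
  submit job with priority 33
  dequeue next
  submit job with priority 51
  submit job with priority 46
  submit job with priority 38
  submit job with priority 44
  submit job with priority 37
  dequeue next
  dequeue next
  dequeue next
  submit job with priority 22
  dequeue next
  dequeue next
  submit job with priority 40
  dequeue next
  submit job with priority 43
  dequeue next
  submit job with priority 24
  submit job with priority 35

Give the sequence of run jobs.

insert 41 → {41}
insert 45 → {41, 45}
insert 29 → {29, 41, 45}
insert 33 → {29, 33, 41, 45}
dequeue next → 29; now {33, 41, 45}
insert 51 → {33, 41, 45, 51}
insert 46 → {33, 41, 45, 46, 51}
insert 38 → {33, 38, 41, 45, 46, 51}
insert 44 → {33, 38, 41, 44, 45, 46, 51}
insert 37 → {33, 37, 38, 41, 44, 45, 46, 51}
dequeue next → 33; now {37, 38, 41, 44, 45, 46, 51}
dequeue next → 37; now {38, 41, 44, 45, 46, 51}
dequeue next → 38; now {41, 44, 45, 46, 51}
insert 22 → {22, 41, 44, 45, 46, 51}
dequeue next → 22; now {41, 44, 45, 46, 51}
dequeue next → 41; now {44, 45, 46, 51}
insert 40 → {40, 44, 45, 46, 51}
dequeue next → 40; now {44, 45, 46, 51}
insert 43 → {43, 44, 45, 46, 51}
dequeue next → 43; now {44, 45, 46, 51}
insert 24 → {24, 44, 45, 46, 51}
insert 35 → {24, 35, 44, 45, 46, 51}

29, 33, 37, 38, 22, 41, 40, 43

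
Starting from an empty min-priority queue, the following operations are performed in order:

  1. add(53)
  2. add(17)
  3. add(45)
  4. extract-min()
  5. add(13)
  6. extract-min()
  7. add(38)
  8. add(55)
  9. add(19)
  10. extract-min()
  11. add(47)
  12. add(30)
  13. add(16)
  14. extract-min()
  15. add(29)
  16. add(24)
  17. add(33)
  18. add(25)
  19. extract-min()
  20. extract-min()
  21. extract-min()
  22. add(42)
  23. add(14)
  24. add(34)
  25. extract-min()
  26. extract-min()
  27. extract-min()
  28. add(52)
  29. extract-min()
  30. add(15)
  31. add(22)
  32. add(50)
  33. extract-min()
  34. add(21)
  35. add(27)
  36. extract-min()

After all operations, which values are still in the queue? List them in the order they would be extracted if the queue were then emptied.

[22, 27, 38, 42, 45, 47, 50, 52, 53, 55]

insert 53 → {53}
insert 17 → {17, 53}
insert 45 → {17, 45, 53}
extract-min → 17; now {45, 53}
insert 13 → {13, 45, 53}
extract-min → 13; now {45, 53}
insert 38 → {38, 45, 53}
insert 55 → {38, 45, 53, 55}
insert 19 → {19, 38, 45, 53, 55}
extract-min → 19; now {38, 45, 53, 55}
insert 47 → {38, 45, 47, 53, 55}
insert 30 → {30, 38, 45, 47, 53, 55}
insert 16 → {16, 30, 38, 45, 47, 53, 55}
extract-min → 16; now {30, 38, 45, 47, 53, 55}
insert 29 → {29, 30, 38, 45, 47, 53, 55}
insert 24 → {24, 29, 30, 38, 45, 47, 53, 55}
insert 33 → {24, 29, 30, 33, 38, 45, 47, 53, 55}
insert 25 → {24, 25, 29, 30, 33, 38, 45, 47, 53, 55}
extract-min → 24; now {25, 29, 30, 33, 38, 45, 47, 53, 55}
extract-min → 25; now {29, 30, 33, 38, 45, 47, 53, 55}
extract-min → 29; now {30, 33, 38, 45, 47, 53, 55}
insert 42 → {30, 33, 38, 42, 45, 47, 53, 55}
insert 14 → {14, 30, 33, 38, 42, 45, 47, 53, 55}
insert 34 → {14, 30, 33, 34, 38, 42, 45, 47, 53, 55}
extract-min → 14; now {30, 33, 34, 38, 42, 45, 47, 53, 55}
extract-min → 30; now {33, 34, 38, 42, 45, 47, 53, 55}
extract-min → 33; now {34, 38, 42, 45, 47, 53, 55}
insert 52 → {34, 38, 42, 45, 47, 52, 53, 55}
extract-min → 34; now {38, 42, 45, 47, 52, 53, 55}
insert 15 → {15, 38, 42, 45, 47, 52, 53, 55}
insert 22 → {15, 22, 38, 42, 45, 47, 52, 53, 55}
insert 50 → {15, 22, 38, 42, 45, 47, 50, 52, 53, 55}
extract-min → 15; now {22, 38, 42, 45, 47, 50, 52, 53, 55}
insert 21 → {21, 22, 38, 42, 45, 47, 50, 52, 53, 55}
insert 27 → {21, 22, 27, 38, 42, 45, 47, 50, 52, 53, 55}
extract-min → 21; now {22, 27, 38, 42, 45, 47, 50, 52, 53, 55}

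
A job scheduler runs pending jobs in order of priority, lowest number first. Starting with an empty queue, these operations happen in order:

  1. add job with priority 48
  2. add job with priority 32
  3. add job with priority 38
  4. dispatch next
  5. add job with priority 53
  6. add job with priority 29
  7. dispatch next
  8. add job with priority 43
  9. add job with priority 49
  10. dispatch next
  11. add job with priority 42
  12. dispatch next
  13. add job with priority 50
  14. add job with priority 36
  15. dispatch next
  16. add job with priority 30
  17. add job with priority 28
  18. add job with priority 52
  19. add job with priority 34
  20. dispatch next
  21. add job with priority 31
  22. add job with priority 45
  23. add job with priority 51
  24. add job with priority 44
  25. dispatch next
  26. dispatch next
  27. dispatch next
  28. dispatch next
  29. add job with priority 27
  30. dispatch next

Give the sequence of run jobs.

32, 29, 38, 42, 36, 28, 30, 31, 34, 43, 27

insert 48 → {48}
insert 32 → {32, 48}
insert 38 → {32, 38, 48}
dispatch next → 32; now {38, 48}
insert 53 → {38, 48, 53}
insert 29 → {29, 38, 48, 53}
dispatch next → 29; now {38, 48, 53}
insert 43 → {38, 43, 48, 53}
insert 49 → {38, 43, 48, 49, 53}
dispatch next → 38; now {43, 48, 49, 53}
insert 42 → {42, 43, 48, 49, 53}
dispatch next → 42; now {43, 48, 49, 53}
insert 50 → {43, 48, 49, 50, 53}
insert 36 → {36, 43, 48, 49, 50, 53}
dispatch next → 36; now {43, 48, 49, 50, 53}
insert 30 → {30, 43, 48, 49, 50, 53}
insert 28 → {28, 30, 43, 48, 49, 50, 53}
insert 52 → {28, 30, 43, 48, 49, 50, 52, 53}
insert 34 → {28, 30, 34, 43, 48, 49, 50, 52, 53}
dispatch next → 28; now {30, 34, 43, 48, 49, 50, 52, 53}
insert 31 → {30, 31, 34, 43, 48, 49, 50, 52, 53}
insert 45 → {30, 31, 34, 43, 45, 48, 49, 50, 52, 53}
insert 51 → {30, 31, 34, 43, 45, 48, 49, 50, 51, 52, 53}
insert 44 → {30, 31, 34, 43, 44, 45, 48, 49, 50, 51, 52, 53}
dispatch next → 30; now {31, 34, 43, 44, 45, 48, 49, 50, 51, 52, 53}
dispatch next → 31; now {34, 43, 44, 45, 48, 49, 50, 51, 52, 53}
dispatch next → 34; now {43, 44, 45, 48, 49, 50, 51, 52, 53}
dispatch next → 43; now {44, 45, 48, 49, 50, 51, 52, 53}
insert 27 → {27, 44, 45, 48, 49, 50, 51, 52, 53}
dispatch next → 27; now {44, 45, 48, 49, 50, 51, 52, 53}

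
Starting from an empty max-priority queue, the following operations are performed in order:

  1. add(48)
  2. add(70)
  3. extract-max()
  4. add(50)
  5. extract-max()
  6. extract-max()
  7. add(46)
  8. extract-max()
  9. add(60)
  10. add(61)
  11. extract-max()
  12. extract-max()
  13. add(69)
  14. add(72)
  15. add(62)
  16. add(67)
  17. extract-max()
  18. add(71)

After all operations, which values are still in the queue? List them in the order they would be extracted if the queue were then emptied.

71, 69, 67, 62

insert 48 → {48}
insert 70 → {70, 48}
extract-max → 70; now {48}
insert 50 → {50, 48}
extract-max → 50; now {48}
extract-max → 48; now {}
insert 46 → {46}
extract-max → 46; now {}
insert 60 → {60}
insert 61 → {61, 60}
extract-max → 61; now {60}
extract-max → 60; now {}
insert 69 → {69}
insert 72 → {72, 69}
insert 62 → {72, 69, 62}
insert 67 → {72, 69, 67, 62}
extract-max → 72; now {69, 67, 62}
insert 71 → {71, 69, 67, 62}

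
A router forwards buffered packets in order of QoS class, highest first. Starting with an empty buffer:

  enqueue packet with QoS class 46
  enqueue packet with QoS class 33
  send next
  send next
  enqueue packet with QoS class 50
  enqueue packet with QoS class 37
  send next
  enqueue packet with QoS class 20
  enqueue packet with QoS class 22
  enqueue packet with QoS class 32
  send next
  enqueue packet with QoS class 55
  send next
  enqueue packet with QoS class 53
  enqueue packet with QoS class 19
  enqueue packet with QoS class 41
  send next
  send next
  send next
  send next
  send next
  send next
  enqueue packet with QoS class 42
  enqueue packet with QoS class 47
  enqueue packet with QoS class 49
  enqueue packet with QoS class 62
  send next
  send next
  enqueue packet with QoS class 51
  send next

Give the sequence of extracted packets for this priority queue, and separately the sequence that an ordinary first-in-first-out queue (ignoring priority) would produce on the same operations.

insert 46 → {46}
insert 33 → {46, 33}
send next → 46; now {33}
send next → 33; now {}
insert 50 → {50}
insert 37 → {50, 37}
send next → 50; now {37}
insert 20 → {37, 20}
insert 22 → {37, 22, 20}
insert 32 → {37, 32, 22, 20}
send next → 37; now {32, 22, 20}
insert 55 → {55, 32, 22, 20}
send next → 55; now {32, 22, 20}
insert 53 → {53, 32, 22, 20}
insert 19 → {53, 32, 22, 20, 19}
insert 41 → {53, 41, 32, 22, 20, 19}
send next → 53; now {41, 32, 22, 20, 19}
send next → 41; now {32, 22, 20, 19}
send next → 32; now {22, 20, 19}
send next → 22; now {20, 19}
send next → 20; now {19}
send next → 19; now {}
insert 42 → {42}
insert 47 → {47, 42}
insert 49 → {49, 47, 42}
insert 62 → {62, 49, 47, 42}
send next → 62; now {49, 47, 42}
send next → 49; now {47, 42}
insert 51 → {51, 47, 42}
send next → 51; now {47, 42}

priority queue: 46, 33, 50, 37, 55, 53, 41, 32, 22, 20, 19, 62, 49, 51; FIFO queue: [46, 33, 50, 37, 20, 22, 32, 55, 53, 19, 41, 42, 47, 49]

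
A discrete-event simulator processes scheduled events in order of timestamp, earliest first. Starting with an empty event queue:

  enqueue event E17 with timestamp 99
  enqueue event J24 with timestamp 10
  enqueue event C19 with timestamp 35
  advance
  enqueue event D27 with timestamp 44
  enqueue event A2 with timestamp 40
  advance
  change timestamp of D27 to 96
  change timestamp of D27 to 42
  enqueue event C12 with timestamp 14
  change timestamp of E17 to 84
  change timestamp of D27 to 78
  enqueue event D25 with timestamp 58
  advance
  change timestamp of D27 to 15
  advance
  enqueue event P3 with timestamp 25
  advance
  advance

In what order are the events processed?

[J24, C19, C12, D27, P3, A2]

add E17 (timestamp 99) → {E17:99}
add J24 (timestamp 10) → {J24:10, E17:99}
add C19 (timestamp 35) → {J24:10, C19:35, E17:99}
advance → J24; now {C19:35, E17:99}
add D27 (timestamp 44) → {C19:35, D27:44, E17:99}
add A2 (timestamp 40) → {C19:35, A2:40, D27:44, E17:99}
advance → C19; now {A2:40, D27:44, E17:99}
update D27 to timestamp 96 → {A2:40, D27:96, E17:99}
update D27 to timestamp 42 → {A2:40, D27:42, E17:99}
add C12 (timestamp 14) → {C12:14, A2:40, D27:42, E17:99}
update E17 to timestamp 84 → {C12:14, A2:40, D27:42, E17:84}
update D27 to timestamp 78 → {C12:14, A2:40, D27:78, E17:84}
add D25 (timestamp 58) → {C12:14, A2:40, D25:58, D27:78, E17:84}
advance → C12; now {A2:40, D25:58, D27:78, E17:84}
update D27 to timestamp 15 → {D27:15, A2:40, D25:58, E17:84}
advance → D27; now {A2:40, D25:58, E17:84}
add P3 (timestamp 25) → {P3:25, A2:40, D25:58, E17:84}
advance → P3; now {A2:40, D25:58, E17:84}
advance → A2; now {D25:58, E17:84}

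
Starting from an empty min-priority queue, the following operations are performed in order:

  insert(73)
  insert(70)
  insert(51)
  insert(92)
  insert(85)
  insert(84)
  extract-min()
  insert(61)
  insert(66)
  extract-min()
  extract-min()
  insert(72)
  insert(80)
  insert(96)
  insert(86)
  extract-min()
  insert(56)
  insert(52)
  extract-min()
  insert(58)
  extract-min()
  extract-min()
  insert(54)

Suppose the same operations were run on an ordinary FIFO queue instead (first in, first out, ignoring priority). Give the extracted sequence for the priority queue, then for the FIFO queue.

insert 73 → {73}
insert 70 → {70, 73}
insert 51 → {51, 70, 73}
insert 92 → {51, 70, 73, 92}
insert 85 → {51, 70, 73, 85, 92}
insert 84 → {51, 70, 73, 84, 85, 92}
extract-min → 51; now {70, 73, 84, 85, 92}
insert 61 → {61, 70, 73, 84, 85, 92}
insert 66 → {61, 66, 70, 73, 84, 85, 92}
extract-min → 61; now {66, 70, 73, 84, 85, 92}
extract-min → 66; now {70, 73, 84, 85, 92}
insert 72 → {70, 72, 73, 84, 85, 92}
insert 80 → {70, 72, 73, 80, 84, 85, 92}
insert 96 → {70, 72, 73, 80, 84, 85, 92, 96}
insert 86 → {70, 72, 73, 80, 84, 85, 86, 92, 96}
extract-min → 70; now {72, 73, 80, 84, 85, 86, 92, 96}
insert 56 → {56, 72, 73, 80, 84, 85, 86, 92, 96}
insert 52 → {52, 56, 72, 73, 80, 84, 85, 86, 92, 96}
extract-min → 52; now {56, 72, 73, 80, 84, 85, 86, 92, 96}
insert 58 → {56, 58, 72, 73, 80, 84, 85, 86, 92, 96}
extract-min → 56; now {58, 72, 73, 80, 84, 85, 86, 92, 96}
extract-min → 58; now {72, 73, 80, 84, 85, 86, 92, 96}
insert 54 → {54, 72, 73, 80, 84, 85, 86, 92, 96}

priority queue: 51, 61, 66, 70, 52, 56, 58; FIFO queue: 73, 70, 51, 92, 85, 84, 61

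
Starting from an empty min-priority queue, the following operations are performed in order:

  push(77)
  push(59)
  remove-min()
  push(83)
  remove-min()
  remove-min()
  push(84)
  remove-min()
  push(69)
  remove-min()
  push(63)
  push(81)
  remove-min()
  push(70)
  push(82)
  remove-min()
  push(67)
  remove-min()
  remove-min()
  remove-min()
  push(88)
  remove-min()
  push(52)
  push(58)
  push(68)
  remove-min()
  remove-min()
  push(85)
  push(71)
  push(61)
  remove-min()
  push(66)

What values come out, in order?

insert 77 → {77}
insert 59 → {59, 77}
remove-min → 59; now {77}
insert 83 → {77, 83}
remove-min → 77; now {83}
remove-min → 83; now {}
insert 84 → {84}
remove-min → 84; now {}
insert 69 → {69}
remove-min → 69; now {}
insert 63 → {63}
insert 81 → {63, 81}
remove-min → 63; now {81}
insert 70 → {70, 81}
insert 82 → {70, 81, 82}
remove-min → 70; now {81, 82}
insert 67 → {67, 81, 82}
remove-min → 67; now {81, 82}
remove-min → 81; now {82}
remove-min → 82; now {}
insert 88 → {88}
remove-min → 88; now {}
insert 52 → {52}
insert 58 → {52, 58}
insert 68 → {52, 58, 68}
remove-min → 52; now {58, 68}
remove-min → 58; now {68}
insert 85 → {68, 85}
insert 71 → {68, 71, 85}
insert 61 → {61, 68, 71, 85}
remove-min → 61; now {68, 71, 85}
insert 66 → {66, 68, 71, 85}

59, 77, 83, 84, 69, 63, 70, 67, 81, 82, 88, 52, 58, 61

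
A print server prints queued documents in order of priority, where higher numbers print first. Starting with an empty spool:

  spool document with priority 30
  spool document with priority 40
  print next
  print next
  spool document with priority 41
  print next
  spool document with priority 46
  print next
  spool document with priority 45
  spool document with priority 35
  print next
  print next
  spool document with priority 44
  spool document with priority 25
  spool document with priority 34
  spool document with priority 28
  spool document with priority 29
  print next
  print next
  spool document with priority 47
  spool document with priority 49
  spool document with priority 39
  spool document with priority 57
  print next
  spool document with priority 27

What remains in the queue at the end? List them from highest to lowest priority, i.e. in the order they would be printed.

insert 30 → {30}
insert 40 → {40, 30}
print next → 40; now {30}
print next → 30; now {}
insert 41 → {41}
print next → 41; now {}
insert 46 → {46}
print next → 46; now {}
insert 45 → {45}
insert 35 → {45, 35}
print next → 45; now {35}
print next → 35; now {}
insert 44 → {44}
insert 25 → {44, 25}
insert 34 → {44, 34, 25}
insert 28 → {44, 34, 28, 25}
insert 29 → {44, 34, 29, 28, 25}
print next → 44; now {34, 29, 28, 25}
print next → 34; now {29, 28, 25}
insert 47 → {47, 29, 28, 25}
insert 49 → {49, 47, 29, 28, 25}
insert 39 → {49, 47, 39, 29, 28, 25}
insert 57 → {57, 49, 47, 39, 29, 28, 25}
print next → 57; now {49, 47, 39, 29, 28, 25}
insert 27 → {49, 47, 39, 29, 28, 27, 25}

49, 47, 39, 29, 28, 27, 25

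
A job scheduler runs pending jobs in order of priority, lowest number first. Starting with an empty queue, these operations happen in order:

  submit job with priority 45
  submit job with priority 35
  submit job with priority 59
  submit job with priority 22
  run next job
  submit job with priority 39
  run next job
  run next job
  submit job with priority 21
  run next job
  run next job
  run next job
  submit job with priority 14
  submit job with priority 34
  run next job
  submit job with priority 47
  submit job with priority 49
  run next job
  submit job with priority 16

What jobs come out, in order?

22, 35, 39, 21, 45, 59, 14, 34

insert 45 → {45}
insert 35 → {35, 45}
insert 59 → {35, 45, 59}
insert 22 → {22, 35, 45, 59}
run next job → 22; now {35, 45, 59}
insert 39 → {35, 39, 45, 59}
run next job → 35; now {39, 45, 59}
run next job → 39; now {45, 59}
insert 21 → {21, 45, 59}
run next job → 21; now {45, 59}
run next job → 45; now {59}
run next job → 59; now {}
insert 14 → {14}
insert 34 → {14, 34}
run next job → 14; now {34}
insert 47 → {34, 47}
insert 49 → {34, 47, 49}
run next job → 34; now {47, 49}
insert 16 → {16, 47, 49}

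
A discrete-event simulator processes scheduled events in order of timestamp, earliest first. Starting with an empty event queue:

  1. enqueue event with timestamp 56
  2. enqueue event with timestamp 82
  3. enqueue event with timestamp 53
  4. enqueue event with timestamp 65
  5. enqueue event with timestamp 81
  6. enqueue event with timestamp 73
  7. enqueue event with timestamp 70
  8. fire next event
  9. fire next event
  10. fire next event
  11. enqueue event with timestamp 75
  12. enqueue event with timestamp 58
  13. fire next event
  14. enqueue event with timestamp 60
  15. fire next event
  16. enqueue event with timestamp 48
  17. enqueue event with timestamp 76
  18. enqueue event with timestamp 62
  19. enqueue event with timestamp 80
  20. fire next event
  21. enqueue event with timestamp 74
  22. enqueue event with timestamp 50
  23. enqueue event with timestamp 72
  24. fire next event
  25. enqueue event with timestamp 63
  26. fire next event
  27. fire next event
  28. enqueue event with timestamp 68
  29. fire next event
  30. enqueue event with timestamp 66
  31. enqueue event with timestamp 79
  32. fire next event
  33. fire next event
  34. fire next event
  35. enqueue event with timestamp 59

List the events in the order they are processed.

[53, 56, 65, 58, 60, 48, 50, 62, 63, 68, 66, 70, 72]

insert 56 → {56}
insert 82 → {56, 82}
insert 53 → {53, 56, 82}
insert 65 → {53, 56, 65, 82}
insert 81 → {53, 56, 65, 81, 82}
insert 73 → {53, 56, 65, 73, 81, 82}
insert 70 → {53, 56, 65, 70, 73, 81, 82}
fire next event → 53; now {56, 65, 70, 73, 81, 82}
fire next event → 56; now {65, 70, 73, 81, 82}
fire next event → 65; now {70, 73, 81, 82}
insert 75 → {70, 73, 75, 81, 82}
insert 58 → {58, 70, 73, 75, 81, 82}
fire next event → 58; now {70, 73, 75, 81, 82}
insert 60 → {60, 70, 73, 75, 81, 82}
fire next event → 60; now {70, 73, 75, 81, 82}
insert 48 → {48, 70, 73, 75, 81, 82}
insert 76 → {48, 70, 73, 75, 76, 81, 82}
insert 62 → {48, 62, 70, 73, 75, 76, 81, 82}
insert 80 → {48, 62, 70, 73, 75, 76, 80, 81, 82}
fire next event → 48; now {62, 70, 73, 75, 76, 80, 81, 82}
insert 74 → {62, 70, 73, 74, 75, 76, 80, 81, 82}
insert 50 → {50, 62, 70, 73, 74, 75, 76, 80, 81, 82}
insert 72 → {50, 62, 70, 72, 73, 74, 75, 76, 80, 81, 82}
fire next event → 50; now {62, 70, 72, 73, 74, 75, 76, 80, 81, 82}
insert 63 → {62, 63, 70, 72, 73, 74, 75, 76, 80, 81, 82}
fire next event → 62; now {63, 70, 72, 73, 74, 75, 76, 80, 81, 82}
fire next event → 63; now {70, 72, 73, 74, 75, 76, 80, 81, 82}
insert 68 → {68, 70, 72, 73, 74, 75, 76, 80, 81, 82}
fire next event → 68; now {70, 72, 73, 74, 75, 76, 80, 81, 82}
insert 66 → {66, 70, 72, 73, 74, 75, 76, 80, 81, 82}
insert 79 → {66, 70, 72, 73, 74, 75, 76, 79, 80, 81, 82}
fire next event → 66; now {70, 72, 73, 74, 75, 76, 79, 80, 81, 82}
fire next event → 70; now {72, 73, 74, 75, 76, 79, 80, 81, 82}
fire next event → 72; now {73, 74, 75, 76, 79, 80, 81, 82}
insert 59 → {59, 73, 74, 75, 76, 79, 80, 81, 82}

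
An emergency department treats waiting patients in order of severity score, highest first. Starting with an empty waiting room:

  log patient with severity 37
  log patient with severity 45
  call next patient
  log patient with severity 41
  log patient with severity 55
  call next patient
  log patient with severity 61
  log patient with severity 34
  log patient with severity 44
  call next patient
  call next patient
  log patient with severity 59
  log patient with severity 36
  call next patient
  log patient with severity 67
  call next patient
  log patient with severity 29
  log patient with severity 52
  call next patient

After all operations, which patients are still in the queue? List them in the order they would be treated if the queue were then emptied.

41 → 37 → 36 → 34 → 29

insert 37 → {37}
insert 45 → {45, 37}
call next patient → 45; now {37}
insert 41 → {41, 37}
insert 55 → {55, 41, 37}
call next patient → 55; now {41, 37}
insert 61 → {61, 41, 37}
insert 34 → {61, 41, 37, 34}
insert 44 → {61, 44, 41, 37, 34}
call next patient → 61; now {44, 41, 37, 34}
call next patient → 44; now {41, 37, 34}
insert 59 → {59, 41, 37, 34}
insert 36 → {59, 41, 37, 36, 34}
call next patient → 59; now {41, 37, 36, 34}
insert 67 → {67, 41, 37, 36, 34}
call next patient → 67; now {41, 37, 36, 34}
insert 29 → {41, 37, 36, 34, 29}
insert 52 → {52, 41, 37, 36, 34, 29}
call next patient → 52; now {41, 37, 36, 34, 29}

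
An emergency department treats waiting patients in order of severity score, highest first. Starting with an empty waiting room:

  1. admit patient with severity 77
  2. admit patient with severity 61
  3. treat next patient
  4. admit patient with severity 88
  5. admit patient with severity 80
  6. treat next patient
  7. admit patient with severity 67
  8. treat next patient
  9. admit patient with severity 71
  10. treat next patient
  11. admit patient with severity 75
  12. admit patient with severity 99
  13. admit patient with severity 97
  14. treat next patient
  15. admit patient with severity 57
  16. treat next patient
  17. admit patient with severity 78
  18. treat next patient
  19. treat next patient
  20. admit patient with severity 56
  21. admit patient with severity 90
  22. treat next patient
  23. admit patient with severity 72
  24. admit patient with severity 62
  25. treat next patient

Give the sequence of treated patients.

insert 77 → {77}
insert 61 → {77, 61}
treat next patient → 77; now {61}
insert 88 → {88, 61}
insert 80 → {88, 80, 61}
treat next patient → 88; now {80, 61}
insert 67 → {80, 67, 61}
treat next patient → 80; now {67, 61}
insert 71 → {71, 67, 61}
treat next patient → 71; now {67, 61}
insert 75 → {75, 67, 61}
insert 99 → {99, 75, 67, 61}
insert 97 → {99, 97, 75, 67, 61}
treat next patient → 99; now {97, 75, 67, 61}
insert 57 → {97, 75, 67, 61, 57}
treat next patient → 97; now {75, 67, 61, 57}
insert 78 → {78, 75, 67, 61, 57}
treat next patient → 78; now {75, 67, 61, 57}
treat next patient → 75; now {67, 61, 57}
insert 56 → {67, 61, 57, 56}
insert 90 → {90, 67, 61, 57, 56}
treat next patient → 90; now {67, 61, 57, 56}
insert 72 → {72, 67, 61, 57, 56}
insert 62 → {72, 67, 62, 61, 57, 56}
treat next patient → 72; now {67, 62, 61, 57, 56}

77 → 88 → 80 → 71 → 99 → 97 → 78 → 75 → 90 → 72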